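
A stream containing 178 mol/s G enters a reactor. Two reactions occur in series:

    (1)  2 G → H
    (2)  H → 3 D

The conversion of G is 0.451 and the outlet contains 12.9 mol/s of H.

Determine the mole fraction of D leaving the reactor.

0.425

Conversion of G: G consumed = 2ξ₁ = 0.451 × 178 → ξ₁ = 40.14 mol/s.
H balance: n_H = 0 + 1ξ₁ − 1ξ₂ = 12.9 → ξ₂ = (1·40.14 − 12.9)/1 = 27.24 mol/s.
Outlet amounts (n = n₀ + Σ ν·ξ):
  G: 178 − 2(40.14) = 97.72
  H: 0 + 1(40.14) − 1(27.24) = 12.9
  D: 0 + 3(27.24) = 81.72
Total out = 192.3 mol/s; y_D = 81.72 / 192.3 = 0.4249.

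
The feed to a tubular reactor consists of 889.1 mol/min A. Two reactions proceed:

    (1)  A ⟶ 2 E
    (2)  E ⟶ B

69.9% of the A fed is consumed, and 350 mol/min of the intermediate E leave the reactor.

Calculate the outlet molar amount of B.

893 mol/min

Conversion of A: A consumed = 1ξ₁ = 0.699 × 889.1 → ξ₁ = 621.5 mol/min.
E balance: n_E = 0 + 2ξ₁ − 1ξ₂ = 350 → ξ₂ = (2·621.5 − 350)/1 = 893 mol/min.
Outlet amounts (n = n₀ + Σ ν·ξ):
  A: 889.1 − 1(621.5) = 267.6
  E: 0 + 2(621.5) − 1(893) = 350
  B: 0 + 1(893) = 893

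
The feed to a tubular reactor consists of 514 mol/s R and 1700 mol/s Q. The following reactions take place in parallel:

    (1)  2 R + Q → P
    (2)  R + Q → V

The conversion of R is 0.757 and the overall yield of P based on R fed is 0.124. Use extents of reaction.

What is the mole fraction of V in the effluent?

0.143

Yield of P: 1ξ₁ / 514 = 0.124 → ξ₁ = 63.74 mol/s.
Conversion of R: 2ξ₁ + 1ξ₂ = 0.757 × 514 = 389.1 → ξ₂ = 261.6 mol/s.
Outlet amounts (n = n₀ + Σ ν·ξ):
  R: 514 − 2(63.74) − 1(261.6) = 124.9
  Q: 1700 − 1(63.74) − 1(261.6) = 1375
  P: 0 + 1(63.74) = 63.74
  V: 0 + 1(261.6) = 261.6
Total out = 1825 mol/s; y_V = 261.6 / 1825 = 0.1434.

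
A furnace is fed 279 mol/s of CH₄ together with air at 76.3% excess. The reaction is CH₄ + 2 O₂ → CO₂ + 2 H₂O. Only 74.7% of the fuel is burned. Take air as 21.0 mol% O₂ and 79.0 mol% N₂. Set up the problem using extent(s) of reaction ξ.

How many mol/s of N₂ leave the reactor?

3700 mol/s

Stoichiometric O₂ = 2 × 279 = 558 mol/s; O₂ fed = 558 × 1.763 = 983.8 mol/s.
N₂ fed = 983.8 × 79/21 = 3701 mol/s.
Fuel reacted = 0.747 × 279 → ξ = 208.4 mol/s.
Outlet (n = n₀ + ν ξ):
  CH₄: 279 − 1(208.4) = 70.59
  O₂: 983.8 − 2(208.4) = 566.9
  N₂: 3701 (inert)
  CO₂: 0 + 1(208.4) = 208.4
  H₂O: 0 + 2(208.4) = 416.8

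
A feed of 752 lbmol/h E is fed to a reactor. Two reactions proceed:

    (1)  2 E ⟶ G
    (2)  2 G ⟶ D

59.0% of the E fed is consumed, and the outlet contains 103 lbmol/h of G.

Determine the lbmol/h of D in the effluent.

Conversion of E: E consumed = 2ξ₁ = 0.59 × 752 → ξ₁ = 221.8 lbmol/h.
G balance: n_G = 0 + 1ξ₁ − 2ξ₂ = 103 → ξ₂ = (1·221.8 − 103)/2 = 59.42 lbmol/h.
Outlet amounts (n = n₀ + Σ ν·ξ):
  E: 752 − 2(221.8) = 308.3
  G: 0 + 1(221.8) − 2(59.42) = 103
  D: 0 + 1(59.42) = 59.42

59.4 lbmol/h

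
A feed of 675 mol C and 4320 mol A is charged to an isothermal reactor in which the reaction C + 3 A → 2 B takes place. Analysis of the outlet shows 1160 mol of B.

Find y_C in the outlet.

For B: n = n₀ + 2ξ → 1160 = 0 + 2ξ, giving ξ = 580 mol.
Outlet amounts (n = n₀ + ν ξ):
  C: 675 − 1(580) = 95
  A: 4320 − 3(580) = 2580
  B: 0 + 2(580) = 1160
Total out = 3835 mol; y_C = 95 / 3835 = 0.02477.

0.0248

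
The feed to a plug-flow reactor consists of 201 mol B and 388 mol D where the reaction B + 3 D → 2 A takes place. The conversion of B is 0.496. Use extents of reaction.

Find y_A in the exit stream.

B reacted = 0.496 × 201 = 99.7 mol; ν_B = −1, so ξ = 99.7/1 = 99.7 mol.
Outlet amounts (n = n₀ + ν ξ):
  B: 201 − 1(99.7) = 101.3
  D: 388 − 3(99.7) = 88.91
  A: 0 + 2(99.7) = 199.4
Total out = 389.6 mol; y_A = 199.4 / 389.6 = 0.5118.

0.512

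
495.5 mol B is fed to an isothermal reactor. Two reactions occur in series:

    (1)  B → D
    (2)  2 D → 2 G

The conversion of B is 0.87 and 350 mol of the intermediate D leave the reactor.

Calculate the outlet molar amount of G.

Conversion of B: B consumed = 1ξ₁ = 0.87 × 495.5 → ξ₁ = 431.1 mol.
D balance: n_D = 0 + 1ξ₁ − 2ξ₂ = 350 → ξ₂ = (1·431.1 − 350)/2 = 40.54 mol.
Outlet amounts (n = n₀ + Σ ν·ξ):
  B: 495.5 − 1(431.1) = 64.42
  D: 0 + 1(431.1) − 2(40.54) = 350
  G: 0 + 2(40.54) = 81.08

81.1 mol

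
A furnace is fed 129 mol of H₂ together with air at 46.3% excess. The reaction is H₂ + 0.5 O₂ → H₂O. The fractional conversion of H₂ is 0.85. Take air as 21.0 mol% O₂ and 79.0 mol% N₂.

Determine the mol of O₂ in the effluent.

39.5 mol

Stoichiometric O₂ = 0.5 × 129 = 64.5 mol; O₂ fed = 64.5 × 1.463 = 94.36 mol.
N₂ fed = 94.36 × 79/21 = 355 mol.
Fuel reacted = 0.85 × 129 → ξ = 109.6 mol.
Outlet (n = n₀ + ν ξ):
  H₂: 129 − 1(109.6) = 19.35
  O₂: 94.36 − 0.5(109.6) = 39.54
  N₂: 355 (inert)
  H₂O: 0 + 1(109.6) = 109.6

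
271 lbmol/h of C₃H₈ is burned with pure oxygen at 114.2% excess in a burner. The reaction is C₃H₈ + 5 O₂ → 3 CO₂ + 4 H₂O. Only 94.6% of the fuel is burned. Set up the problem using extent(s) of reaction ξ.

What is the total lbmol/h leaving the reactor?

3430 lbmol/h

Stoichiometric O₂ = 5 × 271 = 1355 lbmol/h; O₂ fed = 1355 × 2.142 = 2902 lbmol/h.
Fuel reacted = 0.946 × 271 → ξ = 256.4 lbmol/h.
Outlet (n = n₀ + ν ξ):
  C₃H₈: 271 − 1(256.4) = 14.63
  O₂: 2902 − 5(256.4) = 1621
  CO₂: 0 + 3(256.4) = 769.1
  H₂O: 0 + 4(256.4) = 1025
Total out = 14.63 + 1621 + 769.1 + 1025 = 3430 lbmol/h.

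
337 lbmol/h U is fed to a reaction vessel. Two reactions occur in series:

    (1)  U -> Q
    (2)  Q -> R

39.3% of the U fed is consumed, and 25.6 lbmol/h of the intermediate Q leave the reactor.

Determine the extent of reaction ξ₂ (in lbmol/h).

ξ₂ = 107 lbmol/h

Conversion of U: U consumed = 1ξ₁ = 0.393 × 337 → ξ₁ = 132.4 lbmol/h.
Q balance: n_Q = 0 + 1ξ₁ − 1ξ₂ = 25.6 → ξ₂ = (1·132.4 − 25.6)/1 = 106.8 lbmol/h.
Outlet amounts (n = n₀ + Σ ν·ξ):
  U: 337 − 1(132.4) = 204.6
  Q: 0 + 1(132.4) − 1(106.8) = 25.6
  R: 0 + 1(106.8) = 106.8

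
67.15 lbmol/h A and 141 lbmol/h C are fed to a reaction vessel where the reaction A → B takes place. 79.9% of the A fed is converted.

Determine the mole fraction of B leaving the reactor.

A reacted = 0.799 × 67.15 = 53.65 lbmol/h; ν_A = −1, so ξ = 53.65/1 = 53.65 lbmol/h.
Outlet amounts (n = n₀ + ν ξ):
  A: 67.15 − 1(53.65) = 13.5
  B: 0 + 1(53.65) = 53.65
  C: 141 (inert)
Total out = 208.2 lbmol/h; y_B = 53.65 / 208.2 = 0.2578.

0.258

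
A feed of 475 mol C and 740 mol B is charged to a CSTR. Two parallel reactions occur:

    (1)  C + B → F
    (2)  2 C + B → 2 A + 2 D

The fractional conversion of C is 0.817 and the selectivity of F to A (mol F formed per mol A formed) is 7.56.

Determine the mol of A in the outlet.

45.3 mol

Conversion of C: C consumed = 0.817 × 475 = 388.1 mol = 1ξ₁ + 2ξ₂.
Selectivity: 1ξ₁ / (2ξ₂) = 7.56 → ξ₁ = 15.12 ξ₂.
Substitute: (1·15.12 + 2) ξ₂ = 388.1 → ξ₂ = 22.67 mol, ξ₁ = 342.7 mol.
Outlet amounts (n = n₀ + Σ ν·ξ):
  C: 475 − 1(342.7) − 2(22.67) = 86.93
  B: 740 − 1(342.7) − 1(22.67) = 374.6
  F: 0 + 1(342.7) = 342.7
  A: 0 + 2(22.67) = 45.34
  D: 0 + 2(22.67) = 45.34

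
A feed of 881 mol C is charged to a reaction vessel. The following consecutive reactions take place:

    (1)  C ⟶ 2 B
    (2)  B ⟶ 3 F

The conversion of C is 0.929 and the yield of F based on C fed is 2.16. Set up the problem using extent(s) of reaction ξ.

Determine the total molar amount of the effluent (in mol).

Conversion of C: C consumed = 1ξ₁ = 0.929 × 881 → ξ₁ = 818.4 mol.
Yield of F: 3ξ₂ / 881 = 2.16 → ξ₂ = 634.3 mol.
Outlet amounts (n = n₀ + Σ ν·ξ):
  C: 881 − 1(818.4) = 62.55
  B: 0 + 2(818.4) − 1(634.3) = 1003
  F: 0 + 3(634.3) = 1903
Total out = 62.55 + 1003 + 1903 = 2968 mol.

2970 mol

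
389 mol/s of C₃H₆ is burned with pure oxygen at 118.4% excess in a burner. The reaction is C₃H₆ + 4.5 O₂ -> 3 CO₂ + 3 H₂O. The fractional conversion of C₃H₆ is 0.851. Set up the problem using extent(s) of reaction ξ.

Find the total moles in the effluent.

4380 mol/s

Stoichiometric O₂ = 4.5 × 389 = 1750 mol/s; O₂ fed = 1750 × 2.184 = 3823 mol/s.
Fuel reacted = 0.851 × 389 → ξ = 331 mol/s.
Outlet (n = n₀ + ν ξ):
  C₃H₆: 389 − 1(331) = 57.96
  O₂: 3823 − 4.5(331) = 2333
  CO₂: 0 + 3(331) = 993.1
  H₂O: 0 + 3(331) = 993.1
Total out = 57.96 + 2333 + 993.1 + 993.1 = 4378 mol/s.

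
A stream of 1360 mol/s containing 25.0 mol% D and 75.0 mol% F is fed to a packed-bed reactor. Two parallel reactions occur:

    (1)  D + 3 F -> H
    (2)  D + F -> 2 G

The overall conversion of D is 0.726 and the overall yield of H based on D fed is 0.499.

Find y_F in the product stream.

Yield of H: 1ξ₁ / 340 = 0.499 → ξ₁ = 169.7 mol/s.
Conversion of D: 1ξ₁ + 1ξ₂ = 0.726 × 340 = 246.8 → ξ₂ = 77.18 mol/s.
Outlet amounts (n = n₀ + Σ ν·ξ):
  D: 340 − 1(169.7) − 1(77.18) = 93.16
  F: 1020 − 3(169.7) − 1(77.18) = 433.8
  H: 0 + 1(169.7) = 169.7
  G: 0 + 2(77.18) = 154.4
Total out = 851 mol/s; y_F = 433.8 / 851 = 0.5098.

0.51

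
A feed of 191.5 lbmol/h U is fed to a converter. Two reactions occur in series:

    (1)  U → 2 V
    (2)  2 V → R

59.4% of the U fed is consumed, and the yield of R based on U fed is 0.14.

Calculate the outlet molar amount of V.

174 lbmol/h

Conversion of U: U consumed = 1ξ₁ = 0.594 × 191.5 → ξ₁ = 113.8 lbmol/h.
Yield of R: 1ξ₂ / 191.5 = 0.14 → ξ₂ = 26.81 lbmol/h.
Outlet amounts (n = n₀ + Σ ν·ξ):
  U: 191.5 − 1(113.8) = 77.75
  V: 0 + 2(113.8) − 2(26.81) = 173.9
  R: 0 + 1(26.81) = 26.81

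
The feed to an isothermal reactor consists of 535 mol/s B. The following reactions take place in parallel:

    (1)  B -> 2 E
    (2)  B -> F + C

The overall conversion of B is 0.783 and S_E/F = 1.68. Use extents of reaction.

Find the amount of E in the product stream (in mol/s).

Conversion of B: B consumed = 0.783 × 535 = 418.9 mol/s = 1ξ₁ + 1ξ₂.
Selectivity: 2ξ₁ / (1ξ₂) = 1.68 → ξ₁ = 0.84 ξ₂.
Substitute: (1·0.84 + 1) ξ₂ = 418.9 → ξ₂ = 227.7 mol/s, ξ₁ = 191.2 mol/s.
Outlet amounts (n = n₀ + Σ ν·ξ):
  B: 535 − 1(191.2) − 1(227.7) = 116.1
  E: 0 + 2(191.2) = 382.5
  F: 0 + 1(227.7) = 227.7
  C: 0 + 1(227.7) = 227.7

382 mol/s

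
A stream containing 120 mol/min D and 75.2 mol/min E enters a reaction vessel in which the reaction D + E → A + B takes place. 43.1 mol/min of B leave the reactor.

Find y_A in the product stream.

0.221

For B: n = n₀ + 1ξ → 43.1 = 0 + 1ξ, giving ξ = 43.1 mol/min.
Outlet amounts (n = n₀ + ν ξ):
  D: 120 − 1(43.1) = 76.9
  E: 75.2 − 1(43.1) = 32.1
  A: 0 + 1(43.1) = 43.1
  B: 0 + 1(43.1) = 43.1
Total out = 195.2 mol/min; y_A = 43.1 / 195.2 = 0.2208.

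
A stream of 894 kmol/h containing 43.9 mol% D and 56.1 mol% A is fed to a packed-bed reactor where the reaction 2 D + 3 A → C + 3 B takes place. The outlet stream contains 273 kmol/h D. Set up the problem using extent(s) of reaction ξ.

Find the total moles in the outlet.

For D: n = n₀ − 2ξ → 273 = 392.5 − 2ξ, giving ξ = 59.73 kmol/h.
Outlet amounts (n = n₀ + ν ξ):
  D: 392.5 − 2(59.73) = 273
  A: 501.5 − 3(59.73) = 322.3
  C: 0 + 1(59.73) = 59.73
  B: 0 + 3(59.73) = 179.2
Total out = 273 + 322.3 + 59.73 + 179.2 = 834.3 kmol/h.

834 kmol/h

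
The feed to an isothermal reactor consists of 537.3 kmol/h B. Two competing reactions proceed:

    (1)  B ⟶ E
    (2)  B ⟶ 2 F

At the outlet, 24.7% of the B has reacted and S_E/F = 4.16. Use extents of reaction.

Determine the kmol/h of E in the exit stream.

118 kmol/h

Conversion of B: B consumed = 0.247 × 537.3 = 132.7 kmol/h = 1ξ₁ + 1ξ₂.
Selectivity: 1ξ₁ / (2ξ₂) = 4.16 → ξ₁ = 8.32 ξ₂.
Substitute: (1·8.32 + 1) ξ₂ = 132.7 → ξ₂ = 14.24 kmol/h, ξ₁ = 118.5 kmol/h.
Outlet amounts (n = n₀ + Σ ν·ξ):
  B: 537.3 − 1(118.5) − 1(14.24) = 404.6
  E: 0 + 1(118.5) = 118.5
  F: 0 + 2(14.24) = 28.48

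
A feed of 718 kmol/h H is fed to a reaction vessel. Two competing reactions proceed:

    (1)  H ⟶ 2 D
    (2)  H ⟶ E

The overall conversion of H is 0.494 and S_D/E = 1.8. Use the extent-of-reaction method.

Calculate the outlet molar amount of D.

Conversion of H: H consumed = 0.494 × 718 = 354.7 kmol/h = 1ξ₁ + 1ξ₂.
Selectivity: 2ξ₁ / (1ξ₂) = 1.8 → ξ₁ = 0.9 ξ₂.
Substitute: (1·0.9 + 1) ξ₂ = 354.7 → ξ₂ = 186.7 kmol/h, ξ₁ = 168 kmol/h.
Outlet amounts (n = n₀ + Σ ν·ξ):
  H: 718 − 1(168) − 1(186.7) = 363.3
  D: 0 + 2(168) = 336
  E: 0 + 1(186.7) = 186.7

336 kmol/h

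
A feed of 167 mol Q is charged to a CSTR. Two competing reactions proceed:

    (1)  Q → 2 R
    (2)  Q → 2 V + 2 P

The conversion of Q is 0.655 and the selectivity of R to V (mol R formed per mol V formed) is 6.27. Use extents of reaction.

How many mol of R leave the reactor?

189 mol

Conversion of Q: Q consumed = 0.655 × 167 = 109.4 mol = 1ξ₁ + 1ξ₂.
Selectivity: 2ξ₁ / (2ξ₂) = 6.27 → ξ₁ = 6.27 ξ₂.
Substitute: (1·6.27 + 1) ξ₂ = 109.4 → ξ₂ = 15.05 mol, ξ₁ = 94.34 mol.
Outlet amounts (n = n₀ + Σ ν·ξ):
  Q: 167 − 1(94.34) − 1(15.05) = 57.62
  R: 0 + 2(94.34) = 188.7
  V: 0 + 2(15.05) = 30.09
  P: 0 + 2(15.05) = 30.09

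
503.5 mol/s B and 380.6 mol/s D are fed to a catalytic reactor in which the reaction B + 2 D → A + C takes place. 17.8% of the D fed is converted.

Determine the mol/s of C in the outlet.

D reacted = 0.178 × 380.6 = 67.75 mol/s; ν_D = −2, so ξ = 67.75/2 = 33.87 mol/s.
Outlet amounts (n = n₀ + ν ξ):
  B: 503.5 − 1(33.87) = 469.6
  D: 380.6 − 2(33.87) = 312.9
  A: 0 + 1(33.87) = 33.87
  C: 0 + 1(33.87) = 33.87

33.9 mol/s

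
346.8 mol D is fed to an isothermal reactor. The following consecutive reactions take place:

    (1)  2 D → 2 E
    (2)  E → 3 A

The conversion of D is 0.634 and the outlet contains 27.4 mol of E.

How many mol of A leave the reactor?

577 mol

Conversion of D: D consumed = 2ξ₁ = 0.634 × 346.8 → ξ₁ = 109.9 mol.
E balance: n_E = 0 + 2ξ₁ − 1ξ₂ = 27.4 → ξ₂ = (2·109.9 − 27.4)/1 = 192.5 mol.
Outlet amounts (n = n₀ + Σ ν·ξ):
  D: 346.8 − 2(109.9) = 126.9
  E: 0 + 2(109.9) − 1(192.5) = 27.4
  A: 0 + 3(192.5) = 577.4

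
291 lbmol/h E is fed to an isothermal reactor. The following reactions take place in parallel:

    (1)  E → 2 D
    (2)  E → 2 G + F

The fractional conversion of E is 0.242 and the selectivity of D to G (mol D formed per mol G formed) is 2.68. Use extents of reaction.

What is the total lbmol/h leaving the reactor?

Conversion of E: E consumed = 0.242 × 291 = 70.42 lbmol/h = 1ξ₁ + 1ξ₂.
Selectivity: 2ξ₁ / (2ξ₂) = 2.68 → ξ₁ = 2.68 ξ₂.
Substitute: (1·2.68 + 1) ξ₂ = 70.42 → ξ₂ = 19.14 lbmol/h, ξ₁ = 51.29 lbmol/h.
Outlet amounts (n = n₀ + Σ ν·ξ):
  E: 291 − 1(51.29) − 1(19.14) = 220.6
  D: 0 + 2(51.29) = 102.6
  G: 0 + 2(19.14) = 38.27
  F: 0 + 1(19.14) = 19.14
Total out = 220.6 + 102.6 + 38.27 + 19.14 = 380.6 lbmol/h.

381 lbmol/h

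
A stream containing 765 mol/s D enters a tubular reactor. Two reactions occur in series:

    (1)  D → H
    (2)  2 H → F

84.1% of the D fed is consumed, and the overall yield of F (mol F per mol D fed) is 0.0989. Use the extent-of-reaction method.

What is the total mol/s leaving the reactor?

Conversion of D: D consumed = 1ξ₁ = 0.841 × 765 → ξ₁ = 643.4 mol/s.
Yield of F: 1ξ₂ / 765 = 0.0989 → ξ₂ = 75.66 mol/s.
Outlet amounts (n = n₀ + Σ ν·ξ):
  D: 765 − 1(643.4) = 121.6
  H: 0 + 1(643.4) − 2(75.66) = 492
  F: 0 + 1(75.66) = 75.66
Total out = 121.6 + 492 + 75.66 = 689.3 mol/s.

689 mol/s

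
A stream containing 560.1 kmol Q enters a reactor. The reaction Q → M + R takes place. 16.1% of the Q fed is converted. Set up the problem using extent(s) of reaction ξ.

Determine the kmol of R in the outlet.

Q reacted = 0.161 × 560.1 = 90.18 kmol; ν_Q = −1, so ξ = 90.18/1 = 90.18 kmol.
Outlet amounts (n = n₀ + ν ξ):
  Q: 560.1 − 1(90.18) = 469.9
  M: 0 + 1(90.18) = 90.18
  R: 0 + 1(90.18) = 90.18

90.2 kmol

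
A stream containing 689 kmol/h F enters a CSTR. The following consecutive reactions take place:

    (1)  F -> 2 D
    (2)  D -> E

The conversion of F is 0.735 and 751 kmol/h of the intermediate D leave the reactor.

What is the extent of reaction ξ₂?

ξ₂ = 262 kmol/h

Conversion of F: F consumed = 1ξ₁ = 0.735 × 689 → ξ₁ = 506.4 kmol/h.
D balance: n_D = 0 + 2ξ₁ − 1ξ₂ = 751 → ξ₂ = (2·506.4 − 751)/1 = 261.8 kmol/h.
Outlet amounts (n = n₀ + Σ ν·ξ):
  F: 689 − 1(506.4) = 182.6
  D: 0 + 2(506.4) − 1(261.8) = 751
  E: 0 + 1(261.8) = 261.8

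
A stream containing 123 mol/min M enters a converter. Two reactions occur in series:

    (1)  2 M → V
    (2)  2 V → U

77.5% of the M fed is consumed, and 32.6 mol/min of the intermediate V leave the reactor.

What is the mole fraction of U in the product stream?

Conversion of M: M consumed = 2ξ₁ = 0.775 × 123 → ξ₁ = 47.66 mol/min.
V balance: n_V = 0 + 1ξ₁ − 2ξ₂ = 32.6 → ξ₂ = (1·47.66 − 32.6)/2 = 7.531 mol/min.
Outlet amounts (n = n₀ + Σ ν·ξ):
  M: 123 − 2(47.66) = 27.67
  V: 0 + 1(47.66) − 2(7.531) = 32.6
  U: 0 + 1(7.531) = 7.531
Total out = 67.81 mol/min; y_U = 7.531 / 67.81 = 0.1111.

0.111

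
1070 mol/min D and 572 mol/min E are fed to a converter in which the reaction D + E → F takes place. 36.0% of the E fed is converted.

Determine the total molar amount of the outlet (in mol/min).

E reacted = 0.36 × 572 = 205.9 mol/min; ν_E = −1, so ξ = 205.9/1 = 205.9 mol/min.
Outlet amounts (n = n₀ + ν ξ):
  D: 1070 − 1(205.9) = 864.1
  E: 572 − 1(205.9) = 366.1
  F: 0 + 1(205.9) = 205.9
Total out = 864.1 + 366.1 + 205.9 = 1436 mol/min.

1440 mol/min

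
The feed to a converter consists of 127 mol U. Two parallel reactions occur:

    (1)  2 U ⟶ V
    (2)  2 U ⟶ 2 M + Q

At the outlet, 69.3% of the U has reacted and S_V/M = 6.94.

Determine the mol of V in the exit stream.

41 mol

Conversion of U: U consumed = 0.693 × 127 = 88.01 mol = 2ξ₁ + 2ξ₂.
Selectivity: 1ξ₁ / (2ξ₂) = 6.94 → ξ₁ = 13.88 ξ₂.
Substitute: (2·13.88 + 2) ξ₂ = 88.01 → ξ₂ = 2.957 mol, ξ₁ = 41.05 mol.
Outlet amounts (n = n₀ + Σ ν·ξ):
  U: 127 − 2(41.05) − 2(2.957) = 38.99
  V: 0 + 1(41.05) = 41.05
  M: 0 + 2(2.957) = 5.915
  Q: 0 + 1(2.957) = 2.957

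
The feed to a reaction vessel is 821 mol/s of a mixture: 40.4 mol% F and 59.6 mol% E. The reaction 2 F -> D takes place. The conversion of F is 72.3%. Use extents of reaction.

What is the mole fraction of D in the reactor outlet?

F reacted = 0.723 × 331.7 = 239.8 mol/s; ν_F = −2, so ξ = 239.8/2 = 119.9 mol/s.
Outlet amounts (n = n₀ + ν ξ):
  F: 331.7 − 2(119.9) = 91.88
  D: 0 + 1(119.9) = 119.9
  E: 489.3 (inert)
Total out = 701.1 mol/s; y_D = 119.9 / 701.1 = 0.171.

0.171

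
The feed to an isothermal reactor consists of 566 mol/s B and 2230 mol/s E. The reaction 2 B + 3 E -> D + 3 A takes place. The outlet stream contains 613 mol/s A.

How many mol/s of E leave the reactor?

1620 mol/s

For A: n = n₀ + 3ξ → 613 = 0 + 3ξ, giving ξ = 204.3 mol/s.
Outlet amounts (n = n₀ + ν ξ):
  B: 566 − 2(204.3) = 157.3
  E: 2230 − 3(204.3) = 1617
  D: 0 + 1(204.3) = 204.3
  A: 0 + 3(204.3) = 613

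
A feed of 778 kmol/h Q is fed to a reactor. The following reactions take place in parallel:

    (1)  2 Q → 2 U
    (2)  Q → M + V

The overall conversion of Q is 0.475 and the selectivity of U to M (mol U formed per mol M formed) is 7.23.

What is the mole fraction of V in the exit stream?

0.0546

Conversion of Q: Q consumed = 0.475 × 778 = 369.5 kmol/h = 2ξ₁ + 1ξ₂.
Selectivity: 2ξ₁ / (1ξ₂) = 7.23 → ξ₁ = 3.615 ξ₂.
Substitute: (2·3.615 + 1) ξ₂ = 369.5 → ξ₂ = 44.9 kmol/h, ξ₁ = 162.3 kmol/h.
Outlet amounts (n = n₀ + Σ ν·ξ):
  Q: 778 − 2(162.3) − 1(44.9) = 408.5
  U: 0 + 2(162.3) = 324.6
  M: 0 + 1(44.9) = 44.9
  V: 0 + 1(44.9) = 44.9
Total out = 822.9 kmol/h; y_V = 44.9 / 822.9 = 0.05457.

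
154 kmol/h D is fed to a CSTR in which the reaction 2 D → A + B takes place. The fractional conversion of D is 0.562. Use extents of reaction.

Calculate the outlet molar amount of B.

D reacted = 0.562 × 154 = 86.55 kmol/h; ν_D = −2, so ξ = 86.55/2 = 43.27 kmol/h.
Outlet amounts (n = n₀ + ν ξ):
  D: 154 − 2(43.27) = 67.45
  A: 0 + 1(43.27) = 43.27
  B: 0 + 1(43.27) = 43.27

43.3 kmol/h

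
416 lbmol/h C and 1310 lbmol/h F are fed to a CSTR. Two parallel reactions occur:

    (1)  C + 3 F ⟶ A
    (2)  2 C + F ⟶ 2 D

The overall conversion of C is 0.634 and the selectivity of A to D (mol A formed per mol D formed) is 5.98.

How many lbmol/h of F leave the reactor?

Conversion of C: C consumed = 0.634 × 416 = 263.7 lbmol/h = 1ξ₁ + 2ξ₂.
Selectivity: 1ξ₁ / (2ξ₂) = 5.98 → ξ₁ = 11.96 ξ₂.
Substitute: (1·11.96 + 2) ξ₂ = 263.7 → ξ₂ = 18.89 lbmol/h, ξ₁ = 226 lbmol/h.
Outlet amounts (n = n₀ + Σ ν·ξ):
  C: 416 − 1(226) − 2(18.89) = 152.3
  F: 1310 − 3(226) − 1(18.89) = 613.2
  A: 0 + 1(226) = 226
  D: 0 + 2(18.89) = 37.79

613 lbmol/h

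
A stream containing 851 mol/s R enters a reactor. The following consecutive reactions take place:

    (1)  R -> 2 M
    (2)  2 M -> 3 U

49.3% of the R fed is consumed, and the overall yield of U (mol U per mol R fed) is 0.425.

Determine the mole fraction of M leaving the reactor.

0.43

Conversion of R: R consumed = 1ξ₁ = 0.493 × 851 → ξ₁ = 419.5 mol/s.
Yield of U: 3ξ₂ / 851 = 0.425 → ξ₂ = 120.6 mol/s.
Outlet amounts (n = n₀ + Σ ν·ξ):
  R: 851 − 1(419.5) = 431.5
  M: 0 + 2(419.5) − 2(120.6) = 598
  U: 0 + 3(120.6) = 361.7
Total out = 1391 mol/s; y_M = 598 / 1391 = 0.4299.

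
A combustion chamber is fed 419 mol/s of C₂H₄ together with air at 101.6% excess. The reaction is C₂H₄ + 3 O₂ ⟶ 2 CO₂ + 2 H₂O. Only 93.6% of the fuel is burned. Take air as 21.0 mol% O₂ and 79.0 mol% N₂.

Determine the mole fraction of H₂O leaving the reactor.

Stoichiometric O₂ = 3 × 419 = 1257 mol/s; O₂ fed = 1257 × 2.016 = 2534 mol/s.
N₂ fed = 2534 × 79/21 = 9533 mol/s.
Fuel reacted = 0.936 × 419 → ξ = 392.2 mol/s.
Outlet (n = n₀ + ν ξ):
  C₂H₄: 419 − 1(392.2) = 26.82
  O₂: 2534 − 3(392.2) = 1358
  N₂: 9533 (inert)
  CO₂: 0 + 2(392.2) = 784.4
  H₂O: 0 + 2(392.2) = 784.4
Total out = 12490 mol/s; y_H₂O = 784.4 / 12490 = 0.06282.

0.0628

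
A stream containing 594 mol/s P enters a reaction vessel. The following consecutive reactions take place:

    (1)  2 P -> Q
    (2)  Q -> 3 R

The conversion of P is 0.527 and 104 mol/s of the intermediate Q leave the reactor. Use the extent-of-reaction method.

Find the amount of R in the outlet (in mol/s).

Conversion of P: P consumed = 2ξ₁ = 0.527 × 594 → ξ₁ = 156.5 mol/s.
Q balance: n_Q = 0 + 1ξ₁ − 1ξ₂ = 104 → ξ₂ = (1·156.5 − 104)/1 = 52.52 mol/s.
Outlet amounts (n = n₀ + Σ ν·ξ):
  P: 594 − 2(156.5) = 281
  Q: 0 + 1(156.5) − 1(52.52) = 104
  R: 0 + 3(52.52) = 157.6

158 mol/s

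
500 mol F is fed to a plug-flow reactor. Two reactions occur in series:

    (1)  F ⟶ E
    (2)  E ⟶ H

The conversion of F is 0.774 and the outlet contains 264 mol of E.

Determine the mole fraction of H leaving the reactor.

0.246

Conversion of F: F consumed = 1ξ₁ = 0.774 × 500 → ξ₁ = 387 mol.
E balance: n_E = 0 + 1ξ₁ − 1ξ₂ = 264 → ξ₂ = (1·387 − 264)/1 = 123 mol.
Outlet amounts (n = n₀ + Σ ν·ξ):
  F: 500 − 1(387) = 113
  E: 0 + 1(387) − 1(123) = 264
  H: 0 + 1(123) = 123
Total out = 500 mol; y_H = 123 / 500 = 0.246.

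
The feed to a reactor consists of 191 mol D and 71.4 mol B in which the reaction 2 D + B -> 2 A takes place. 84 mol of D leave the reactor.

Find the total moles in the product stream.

For D: n = n₀ − 2ξ → 84 = 191 − 2ξ, giving ξ = 53.5 mol.
Outlet amounts (n = n₀ + ν ξ):
  D: 191 − 2(53.5) = 84
  B: 71.4 − 1(53.5) = 17.9
  A: 0 + 2(53.5) = 107
Total out = 84 + 17.9 + 107 = 208.9 mol.

209 mol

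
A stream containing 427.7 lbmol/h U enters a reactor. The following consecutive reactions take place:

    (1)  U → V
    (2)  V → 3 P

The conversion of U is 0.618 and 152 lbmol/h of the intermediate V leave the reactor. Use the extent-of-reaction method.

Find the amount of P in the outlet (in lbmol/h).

337 lbmol/h

Conversion of U: U consumed = 1ξ₁ = 0.618 × 427.7 → ξ₁ = 264.3 lbmol/h.
V balance: n_V = 0 + 1ξ₁ − 1ξ₂ = 152 → ξ₂ = (1·264.3 − 152)/1 = 112.3 lbmol/h.
Outlet amounts (n = n₀ + Σ ν·ξ):
  U: 427.7 − 1(264.3) = 163.4
  V: 0 + 1(264.3) − 1(112.3) = 152
  P: 0 + 3(112.3) = 337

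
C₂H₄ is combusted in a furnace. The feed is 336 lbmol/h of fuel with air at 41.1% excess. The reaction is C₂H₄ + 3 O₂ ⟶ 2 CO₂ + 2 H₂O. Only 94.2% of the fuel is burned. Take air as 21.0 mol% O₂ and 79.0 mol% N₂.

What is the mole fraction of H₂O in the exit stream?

0.089

Stoichiometric O₂ = 3 × 336 = 1008 lbmol/h; O₂ fed = 1008 × 1.411 = 1422 lbmol/h.
N₂ fed = 1422 × 79/21 = 5351 lbmol/h.
Fuel reacted = 0.942 × 336 → ξ = 316.5 lbmol/h.
Outlet (n = n₀ + ν ξ):
  C₂H₄: 336 − 1(316.5) = 19.49
  O₂: 1422 − 3(316.5) = 472.8
  N₂: 5351 (inert)
  CO₂: 0 + 2(316.5) = 633
  H₂O: 0 + 2(316.5) = 633
Total out = 7109 lbmol/h; y_H₂O = 633 / 7109 = 0.08905.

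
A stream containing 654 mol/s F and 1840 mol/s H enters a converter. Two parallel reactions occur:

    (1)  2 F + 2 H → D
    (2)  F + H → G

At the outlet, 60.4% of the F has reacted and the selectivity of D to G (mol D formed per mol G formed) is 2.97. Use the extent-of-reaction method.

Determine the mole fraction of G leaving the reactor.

0.0295

Conversion of F: F consumed = 0.604 × 654 = 395 mol/s = 2ξ₁ + 1ξ₂.
Selectivity: 1ξ₁ / (1ξ₂) = 2.97 → ξ₁ = 2.97 ξ₂.
Substitute: (2·2.97 + 1) ξ₂ = 395 → ξ₂ = 56.92 mol/s, ξ₁ = 169 mol/s.
Outlet amounts (n = n₀ + Σ ν·ξ):
  F: 654 − 2(169) − 1(56.92) = 259
  H: 1840 − 2(169) − 1(56.92) = 1445
  D: 0 + 1(169) = 169
  G: 0 + 1(56.92) = 56.92
Total out = 1930 mol/s; y_G = 56.92 / 1930 = 0.02949.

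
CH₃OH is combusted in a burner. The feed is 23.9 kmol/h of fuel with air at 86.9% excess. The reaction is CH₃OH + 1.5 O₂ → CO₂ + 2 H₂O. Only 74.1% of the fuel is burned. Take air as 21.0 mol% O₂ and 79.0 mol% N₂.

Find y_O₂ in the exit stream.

Stoichiometric O₂ = 1.5 × 23.9 = 35.85 kmol/h; O₂ fed = 35.85 × 1.869 = 67 kmol/h.
N₂ fed = 67 × 79/21 = 252.1 kmol/h.
Fuel reacted = 0.741 × 23.9 → ξ = 17.71 kmol/h.
Outlet (n = n₀ + ν ξ):
  CH₃OH: 23.9 − 1(17.71) = 6.19
  O₂: 67 − 1.5(17.71) = 40.44
  N₂: 252.1 (inert)
  CO₂: 0 + 1(17.71) = 17.71
  H₂O: 0 + 2(17.71) = 35.42
Total out = 351.8 kmol/h; y_O₂ = 40.44 / 351.8 = 0.1149.

0.115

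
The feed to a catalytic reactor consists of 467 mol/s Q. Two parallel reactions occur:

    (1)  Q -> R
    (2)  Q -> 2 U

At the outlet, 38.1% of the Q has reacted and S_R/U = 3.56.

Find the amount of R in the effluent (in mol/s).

Conversion of Q: Q consumed = 0.381 × 467 = 177.9 mol/s = 1ξ₁ + 1ξ₂.
Selectivity: 1ξ₁ / (2ξ₂) = 3.56 → ξ₁ = 7.12 ξ₂.
Substitute: (1·7.12 + 1) ξ₂ = 177.9 → ξ₂ = 21.91 mol/s, ξ₁ = 156 mol/s.
Outlet amounts (n = n₀ + Σ ν·ξ):
  Q: 467 − 1(156) − 1(21.91) = 289.1
  R: 0 + 1(156) = 156
  U: 0 + 2(21.91) = 43.82

156 mol/s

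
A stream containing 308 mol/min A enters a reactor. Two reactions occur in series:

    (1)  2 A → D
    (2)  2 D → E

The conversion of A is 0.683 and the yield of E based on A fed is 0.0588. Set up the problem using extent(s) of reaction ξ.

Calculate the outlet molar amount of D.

Conversion of A: A consumed = 2ξ₁ = 0.683 × 308 → ξ₁ = 105.2 mol/min.
Yield of E: 1ξ₂ / 308 = 0.0588 → ξ₂ = 18.11 mol/min.
Outlet amounts (n = n₀ + Σ ν·ξ):
  A: 308 − 2(105.2) = 97.64
  D: 0 + 1(105.2) − 2(18.11) = 68.96
  E: 0 + 1(18.11) = 18.11

69 mol/min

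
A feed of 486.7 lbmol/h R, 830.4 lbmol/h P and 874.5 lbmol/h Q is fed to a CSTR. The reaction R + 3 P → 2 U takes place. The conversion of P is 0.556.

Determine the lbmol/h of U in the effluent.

P reacted = 0.556 × 830.4 = 461.7 lbmol/h; ν_P = −3, so ξ = 461.7/3 = 153.9 lbmol/h.
Outlet amounts (n = n₀ + ν ξ):
  R: 486.7 − 1(153.9) = 332.8
  P: 830.4 − 3(153.9) = 368.7
  U: 0 + 2(153.9) = 307.8
  Q: 874.5 (inert)

308 lbmol/h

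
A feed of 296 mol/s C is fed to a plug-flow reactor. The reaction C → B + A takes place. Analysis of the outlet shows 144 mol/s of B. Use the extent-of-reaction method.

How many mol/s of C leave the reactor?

152 mol/s

For B: n = n₀ + 1ξ → 144 = 0 + 1ξ, giving ξ = 144 mol/s.
Outlet amounts (n = n₀ + ν ξ):
  C: 296 − 1(144) = 152
  B: 0 + 1(144) = 144
  A: 0 + 1(144) = 144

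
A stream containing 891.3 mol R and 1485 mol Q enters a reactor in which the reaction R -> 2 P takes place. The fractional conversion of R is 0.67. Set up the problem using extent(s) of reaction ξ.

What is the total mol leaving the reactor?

R reacted = 0.67 × 891.3 = 597.2 mol; ν_R = −1, so ξ = 597.2/1 = 597.2 mol.
Outlet amounts (n = n₀ + ν ξ):
  R: 891.3 − 1(597.2) = 294.1
  P: 0 + 2(597.2) = 1194
  Q: 1485 (inert)
Total out = 294.1 + 1194 + 1485 = 2973 mol.

2970 mol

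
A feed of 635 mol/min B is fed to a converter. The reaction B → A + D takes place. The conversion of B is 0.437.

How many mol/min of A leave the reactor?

277 mol/min

B reacted = 0.437 × 635 = 277.5 mol/min; ν_B = −1, so ξ = 277.5/1 = 277.5 mol/min.
Outlet amounts (n = n₀ + ν ξ):
  B: 635 − 1(277.5) = 357.5
  A: 0 + 1(277.5) = 277.5
  D: 0 + 1(277.5) = 277.5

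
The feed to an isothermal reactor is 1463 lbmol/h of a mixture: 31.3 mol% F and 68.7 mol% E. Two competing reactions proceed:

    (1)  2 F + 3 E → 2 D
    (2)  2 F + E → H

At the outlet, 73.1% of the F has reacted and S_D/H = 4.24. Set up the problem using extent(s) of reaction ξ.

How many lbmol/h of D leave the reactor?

Conversion of F: F consumed = 0.731 × 457.9 = 334.7 lbmol/h = 2ξ₁ + 2ξ₂.
Selectivity: 2ξ₁ / (1ξ₂) = 4.24 → ξ₁ = 2.12 ξ₂.
Substitute: (2·2.12 + 2) ξ₂ = 334.7 → ξ₂ = 53.64 lbmol/h, ξ₁ = 113.7 lbmol/h.
Outlet amounts (n = n₀ + Σ ν·ξ):
  F: 457.9 − 2(113.7) − 2(53.64) = 123.2
  E: 1005 − 3(113.7) − 1(53.64) = 610.3
  D: 0 + 2(113.7) = 227.5
  H: 0 + 1(53.64) = 53.64

227 lbmol/h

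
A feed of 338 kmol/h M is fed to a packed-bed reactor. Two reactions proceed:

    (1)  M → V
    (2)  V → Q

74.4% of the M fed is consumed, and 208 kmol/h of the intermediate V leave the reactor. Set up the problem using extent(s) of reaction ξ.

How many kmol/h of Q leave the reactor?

43.5 kmol/h

Conversion of M: M consumed = 1ξ₁ = 0.744 × 338 → ξ₁ = 251.5 kmol/h.
V balance: n_V = 0 + 1ξ₁ − 1ξ₂ = 208 → ξ₂ = (1·251.5 − 208)/1 = 43.47 kmol/h.
Outlet amounts (n = n₀ + Σ ν·ξ):
  M: 338 − 1(251.5) = 86.53
  V: 0 + 1(251.5) − 1(43.47) = 208
  Q: 0 + 1(43.47) = 43.47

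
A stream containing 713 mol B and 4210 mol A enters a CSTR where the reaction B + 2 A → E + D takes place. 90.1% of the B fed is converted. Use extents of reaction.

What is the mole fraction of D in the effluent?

0.15

B reacted = 0.901 × 713 = 642.4 mol; ν_B = −1, so ξ = 642.4/1 = 642.4 mol.
Outlet amounts (n = n₀ + ν ξ):
  B: 713 − 1(642.4) = 70.59
  A: 4210 − 2(642.4) = 2925
  E: 0 + 1(642.4) = 642.4
  D: 0 + 1(642.4) = 642.4
Total out = 4281 mol; y_D = 642.4 / 4281 = 0.1501.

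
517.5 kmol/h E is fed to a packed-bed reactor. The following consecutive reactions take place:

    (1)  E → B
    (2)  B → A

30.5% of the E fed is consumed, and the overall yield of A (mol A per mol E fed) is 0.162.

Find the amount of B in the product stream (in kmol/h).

Conversion of E: E consumed = 1ξ₁ = 0.305 × 517.5 → ξ₁ = 157.8 kmol/h.
Yield of A: 1ξ₂ / 517.5 = 0.162 → ξ₂ = 83.84 kmol/h.
Outlet amounts (n = n₀ + Σ ν·ξ):
  E: 517.5 − 1(157.8) = 359.7
  B: 0 + 1(157.8) − 1(83.84) = 74
  A: 0 + 1(83.84) = 83.84

74 kmol/h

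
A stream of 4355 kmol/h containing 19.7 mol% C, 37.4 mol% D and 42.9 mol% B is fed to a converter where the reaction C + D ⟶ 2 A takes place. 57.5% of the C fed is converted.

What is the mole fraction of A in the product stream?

C reacted = 0.575 × 857.9 = 493.3 kmol/h; ν_C = −1, so ξ = 493.3/1 = 493.3 kmol/h.
Outlet amounts (n = n₀ + ν ξ):
  C: 857.9 − 1(493.3) = 364.6
  D: 1629 − 1(493.3) = 1135
  A: 0 + 2(493.3) = 986.6
  B: 1868 (inert)
Total out = 4355 kmol/h; y_A = 986.6 / 4355 = 0.2265.

0.227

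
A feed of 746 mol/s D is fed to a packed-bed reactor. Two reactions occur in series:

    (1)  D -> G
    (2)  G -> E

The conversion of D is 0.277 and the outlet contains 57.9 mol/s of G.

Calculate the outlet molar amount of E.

Conversion of D: D consumed = 1ξ₁ = 0.277 × 746 → ξ₁ = 206.6 mol/s.
G balance: n_G = 0 + 1ξ₁ − 1ξ₂ = 57.9 → ξ₂ = (1·206.6 − 57.9)/1 = 148.7 mol/s.
Outlet amounts (n = n₀ + Σ ν·ξ):
  D: 746 − 1(206.6) = 539.4
  G: 0 + 1(206.6) − 1(148.7) = 57.9
  E: 0 + 1(148.7) = 148.7

149 mol/s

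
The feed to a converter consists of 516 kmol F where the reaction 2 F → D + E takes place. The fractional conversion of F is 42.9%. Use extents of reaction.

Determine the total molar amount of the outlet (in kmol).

516 kmol

F reacted = 0.429 × 516 = 221.4 kmol; ν_F = −2, so ξ = 221.4/2 = 110.7 kmol.
Outlet amounts (n = n₀ + ν ξ):
  F: 516 − 2(110.7) = 294.6
  D: 0 + 1(110.7) = 110.7
  E: 0 + 1(110.7) = 110.7
Total out = 294.6 + 110.7 + 110.7 = 516 kmol.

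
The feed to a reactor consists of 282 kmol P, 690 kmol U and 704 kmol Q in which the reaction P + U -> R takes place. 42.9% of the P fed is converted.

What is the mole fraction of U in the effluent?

0.366

P reacted = 0.429 × 282 = 121 kmol; ν_P = −1, so ξ = 121/1 = 121 kmol.
Outlet amounts (n = n₀ + ν ξ):
  P: 282 − 1(121) = 161
  U: 690 − 1(121) = 569
  R: 0 + 1(121) = 121
  Q: 704 (inert)
Total out = 1555 kmol; y_U = 569 / 1555 = 0.3659.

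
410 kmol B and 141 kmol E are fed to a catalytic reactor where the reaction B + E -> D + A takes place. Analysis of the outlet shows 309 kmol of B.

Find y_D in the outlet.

0.183

For B: n = n₀ − 1ξ → 309 = 410 − 1ξ, giving ξ = 101 kmol.
Outlet amounts (n = n₀ + ν ξ):
  B: 410 − 1(101) = 309
  E: 141 − 1(101) = 40
  D: 0 + 1(101) = 101
  A: 0 + 1(101) = 101
Total out = 551 kmol; y_D = 101 / 551 = 0.1833.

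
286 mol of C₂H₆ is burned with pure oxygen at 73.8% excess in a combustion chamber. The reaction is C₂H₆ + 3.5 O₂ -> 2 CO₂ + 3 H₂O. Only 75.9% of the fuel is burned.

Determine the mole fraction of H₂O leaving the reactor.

Stoichiometric O₂ = 3.5 × 286 = 1001 mol; O₂ fed = 1001 × 1.738 = 1740 mol.
Fuel reacted = 0.759 × 286 → ξ = 217.1 mol.
Outlet (n = n₀ + ν ξ):
  C₂H₆: 286 − 1(217.1) = 68.93
  O₂: 1740 − 3.5(217.1) = 980
  CO₂: 0 + 2(217.1) = 434.1
  H₂O: 0 + 3(217.1) = 651.2
Total out = 2134 mol; y_H₂O = 651.2 / 2134 = 0.3051.

0.305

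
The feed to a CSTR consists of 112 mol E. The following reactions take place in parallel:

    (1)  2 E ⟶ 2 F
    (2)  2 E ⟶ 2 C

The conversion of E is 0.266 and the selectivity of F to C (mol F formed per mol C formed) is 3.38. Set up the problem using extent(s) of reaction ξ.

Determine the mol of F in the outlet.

Conversion of E: E consumed = 0.266 × 112 = 29.79 mol = 2ξ₁ + 2ξ₂.
Selectivity: 2ξ₁ / (2ξ₂) = 3.38 → ξ₁ = 3.38 ξ₂.
Substitute: (2·3.38 + 2) ξ₂ = 29.79 → ξ₂ = 3.401 mol, ξ₁ = 11.5 mol.
Outlet amounts (n = n₀ + Σ ν·ξ):
  E: 112 − 2(11.5) − 2(3.401) = 82.21
  F: 0 + 2(11.5) = 22.99
  C: 0 + 2(3.401) = 6.802

23 mol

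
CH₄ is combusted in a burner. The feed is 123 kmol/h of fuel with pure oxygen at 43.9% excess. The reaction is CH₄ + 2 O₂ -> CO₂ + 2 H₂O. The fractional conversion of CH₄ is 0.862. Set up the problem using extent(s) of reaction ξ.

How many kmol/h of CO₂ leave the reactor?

106 kmol/h

Stoichiometric O₂ = 2 × 123 = 246 kmol/h; O₂ fed = 246 × 1.439 = 354 kmol/h.
Fuel reacted = 0.862 × 123 → ξ = 106 kmol/h.
Outlet (n = n₀ + ν ξ):
  CH₄: 123 − 1(106) = 16.97
  O₂: 354 − 2(106) = 141.9
  CO₂: 0 + 1(106) = 106
  H₂O: 0 + 2(106) = 212.1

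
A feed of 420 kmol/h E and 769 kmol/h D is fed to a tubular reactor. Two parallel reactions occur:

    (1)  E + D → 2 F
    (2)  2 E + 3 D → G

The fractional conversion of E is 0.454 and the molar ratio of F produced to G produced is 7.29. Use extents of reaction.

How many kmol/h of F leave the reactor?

246 kmol/h

Conversion of E: E consumed = 0.454 × 420 = 190.7 kmol/h = 1ξ₁ + 2ξ₂.
Selectivity: 2ξ₁ / (1ξ₂) = 7.29 → ξ₁ = 3.645 ξ₂.
Substitute: (1·3.645 + 2) ξ₂ = 190.7 → ξ₂ = 33.78 kmol/h, ξ₁ = 123.1 kmol/h.
Outlet amounts (n = n₀ + Σ ν·ξ):
  E: 420 − 1(123.1) − 2(33.78) = 229.3
  D: 769 − 1(123.1) − 3(33.78) = 544.5
  F: 0 + 2(123.1) = 246.2
  G: 0 + 1(33.78) = 33.78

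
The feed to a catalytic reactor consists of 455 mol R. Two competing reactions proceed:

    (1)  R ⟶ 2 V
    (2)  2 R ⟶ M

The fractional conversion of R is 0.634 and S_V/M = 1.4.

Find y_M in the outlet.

0.253

Conversion of R: R consumed = 0.634 × 455 = 288.5 mol = 1ξ₁ + 2ξ₂.
Selectivity: 2ξ₁ / (1ξ₂) = 1.4 → ξ₁ = 0.7 ξ₂.
Substitute: (1·0.7 + 2) ξ₂ = 288.5 → ξ₂ = 106.8 mol, ξ₁ = 74.79 mol.
Outlet amounts (n = n₀ + Σ ν·ξ):
  R: 455 − 1(74.79) − 2(106.8) = 166.5
  V: 0 + 2(74.79) = 149.6
  M: 0 + 1(106.8) = 106.8
Total out = 422.9 mol; y_M = 106.8 / 422.9 = 0.2526.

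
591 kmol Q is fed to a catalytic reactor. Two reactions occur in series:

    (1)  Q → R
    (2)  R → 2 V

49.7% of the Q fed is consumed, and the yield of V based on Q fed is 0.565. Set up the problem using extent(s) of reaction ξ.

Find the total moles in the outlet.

758 kmol

Conversion of Q: Q consumed = 1ξ₁ = 0.497 × 591 → ξ₁ = 293.7 kmol.
Yield of V: 2ξ₂ / 591 = 0.565 → ξ₂ = 167 kmol.
Outlet amounts (n = n₀ + Σ ν·ξ):
  Q: 591 − 1(293.7) = 297.3
  R: 0 + 1(293.7) − 1(167) = 126.8
  V: 0 + 2(167) = 333.9
Total out = 297.3 + 126.8 + 333.9 = 758 kmol.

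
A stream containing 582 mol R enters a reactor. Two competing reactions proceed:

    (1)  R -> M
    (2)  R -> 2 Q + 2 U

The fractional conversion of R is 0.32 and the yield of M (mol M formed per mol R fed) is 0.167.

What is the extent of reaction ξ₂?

Yield of M: 1ξ₁ / 582 = 0.167 → ξ₁ = 97.19 mol.
Conversion of R: 1ξ₁ + 1ξ₂ = 0.32 × 582 = 186.2 → ξ₂ = 89.05 mol.
Outlet amounts (n = n₀ + Σ ν·ξ):
  R: 582 − 1(97.19) − 1(89.05) = 395.8
  M: 0 + 1(97.19) = 97.19
  Q: 0 + 2(89.05) = 178.1
  U: 0 + 2(89.05) = 178.1

ξ₂ = 89 mol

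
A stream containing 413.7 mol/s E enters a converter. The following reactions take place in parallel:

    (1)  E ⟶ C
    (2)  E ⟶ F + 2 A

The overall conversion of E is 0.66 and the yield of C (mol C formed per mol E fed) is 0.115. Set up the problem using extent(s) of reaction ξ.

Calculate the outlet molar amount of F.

225 mol/s

Yield of C: 1ξ₁ / 413.7 = 0.115 → ξ₁ = 47.58 mol/s.
Conversion of E: 1ξ₁ + 1ξ₂ = 0.66 × 413.7 = 273 → ξ₂ = 225.5 mol/s.
Outlet amounts (n = n₀ + Σ ν·ξ):
  E: 413.7 − 1(47.58) − 1(225.5) = 140.7
  C: 0 + 1(47.58) = 47.58
  F: 0 + 1(225.5) = 225.5
  A: 0 + 2(225.5) = 450.9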